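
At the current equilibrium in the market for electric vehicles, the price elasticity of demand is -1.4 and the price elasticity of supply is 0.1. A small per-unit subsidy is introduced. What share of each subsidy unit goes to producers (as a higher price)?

Producer share = 14/15

For a small subsidy around the equilibrium, the benefit split depends on the relative slopes, which at a point are proportional to the elasticities.
Buyer share = εs/(εs + |εd|) = 0.1/(0.1 + 1.4) = 1/15; seller share = |εd|/(εs + |εd|) = 14/15.
So producers capture 14/15 of the subsidy.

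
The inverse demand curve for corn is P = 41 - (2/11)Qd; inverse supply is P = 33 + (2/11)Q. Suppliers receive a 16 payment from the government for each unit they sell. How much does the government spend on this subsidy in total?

Pre-subsidy: 41 - (2/11)Q = 33 + (2/11)Q gives Q* = 22 and P* = 37.
With the subsidy, sellers receive Ps = Pb + 16 for each unit, where Pb is the price buyers pay.
On the curves, Pb = 41 - (2/11)Q and Ps = 33 + (2/11)Q; the wedge Ps − Pb = 16 gives 33 + (2/11)Q − (41 - (2/11)Q) = 16, so Q' = 66.
Then Pb = 41 − (2/11)·66 = 29 and Ps = 33 + (2/11)·66 = 45.
Government outlay = subsidy × quantity = 16 × 66 = 1056.

Government cost = 1056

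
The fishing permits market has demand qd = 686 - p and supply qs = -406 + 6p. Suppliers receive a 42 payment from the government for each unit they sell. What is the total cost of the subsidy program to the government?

Government cost = 23772

Pre-subsidy: 686 - p = -406 + 6p gives p* = 156, q* = 530.
With the subsidy, sellers receive ps = pb + 42 for each unit, where pb is the price buyers pay.
Supply in terms of pb becomes qs = -406 + 6(pb + 42) = -154 + 6pb. Setting this equal to demand: 686 - pb = -154 + 6pb, so pb = 120.
Sellers receive ps = 120 + 42 = 162; q' = 686 − 1·120 = 566.
Government outlay = subsidy × quantity = 42 × 566 = 23772.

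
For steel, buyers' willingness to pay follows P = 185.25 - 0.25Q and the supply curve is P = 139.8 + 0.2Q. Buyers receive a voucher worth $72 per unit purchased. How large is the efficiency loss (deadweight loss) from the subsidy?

Pre-subsidy: 185.25 - 0.25Q = 139.8 + 0.2Q gives Q* = 101 and P* = 160.
With the rebate, buyers effectively pay Pb = Ps − 72, where Ps is the price sellers receive.
On the curves, Pb = 185.25 - 0.25Q and Ps = 139.8 + 0.2Q; the wedge Ps − Pb = 72 gives 139.8 + 0.2Q − (185.25 - 0.25Q) = 72, so Q' = 261.
Then Pb = 185.25 − 0.25·261 = 120 and Ps = 139.8 + 0.2·261 = 192.
The subsidy expands output by 261 − 101 = 160 past the efficient level; on those units the gap between marginal cost and willingness to pay runs from 0 up to 72.
DWL = ½ × 72 × 160 = 5760.

Deadweight loss = $5760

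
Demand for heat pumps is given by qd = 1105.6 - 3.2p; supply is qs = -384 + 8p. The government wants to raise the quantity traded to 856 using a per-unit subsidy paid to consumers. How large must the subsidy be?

At q = 856, invert demand for the buyer price: pb = (1105.6 − 856)/3.2 = 78; invert supply for the seller price: ps = (856 − (-384))/8 = 155.
The subsidy must fill the gap: s = ps − pb = 155 − 78 = 77.

Required subsidy s = 77 per unit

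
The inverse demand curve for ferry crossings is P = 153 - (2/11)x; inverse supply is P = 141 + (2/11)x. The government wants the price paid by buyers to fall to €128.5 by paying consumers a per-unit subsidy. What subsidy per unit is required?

At a buyer price of 128.5, quantity demanded is 841.5 − 5.5·128.5 = 134.75.
Sellers supply 134.75 only when they receive Ps = 141 + (2/11)·134.75 = 165.5.
s = Ps − Pb = 165.5 − 128.5 = 37.

Required subsidy s = €37 per unit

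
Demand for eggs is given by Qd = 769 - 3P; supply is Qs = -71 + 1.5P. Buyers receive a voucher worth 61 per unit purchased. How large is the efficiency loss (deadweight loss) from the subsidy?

Pre-subsidy: 769 - 3P = -71 + 1.5P gives P* = 560/3, Q* = 209.
With the rebate, buyers effectively pay Pb = Ps − 61, where Ps is the price sellers receive.
Demand in terms of Ps becomes Qd = 769 − 3(Ps − 61) = 952 - 3Ps. Setting this equal to supply: 952 - 3Ps = -71 + 1.5Ps, so Ps = 682/3.
Buyers pay Pb = 682/3 − 61 = 499/3; Q' = -71 + 1.5·(682/3) = 270.
The subsidy expands output by 270 − 209 = 61 past the efficient level; on those units the gap between marginal cost and willingness to pay runs from 0 up to 61.
DWL = ½ × 61 × 61 = 1860.5.

Deadweight loss = 1860.5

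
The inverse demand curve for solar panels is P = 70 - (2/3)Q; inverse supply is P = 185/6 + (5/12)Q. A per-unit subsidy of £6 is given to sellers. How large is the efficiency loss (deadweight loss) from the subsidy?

Deadweight loss = 216/13

Pre-subsidy: 70 - (2/3)Q = 185/6 + (5/12)Q gives Q* = 470/13 and P* = 1790/39.
With the subsidy, sellers receive Ps = Pb + 6 for each unit, where Pb is the price buyers pay.
On the curves, Pb = 70 - (2/3)Q and Ps = 185/6 + (5/12)Q; the wedge Ps − Pb = 6 gives 185/6 + (5/12)Q − (70 - (2/3)Q) = 6, so Q' = 542/13.
Then Pb = 70 − (2/3)·(542/13) = 1646/39 and Ps = 185/6 + (5/12)·(542/13) = 1880/39.
The subsidy expands output by 542/13 − 470/13 = 72/13 past the efficient level; on those units the gap between marginal cost and willingness to pay runs from 0 up to 6.
DWL = ½ × 6 × 72/13 = 216/13.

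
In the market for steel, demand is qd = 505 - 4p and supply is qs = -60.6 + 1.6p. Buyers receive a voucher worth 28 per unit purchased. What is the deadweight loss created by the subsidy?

Pre-subsidy: 505 - 4p = -60.6 + 1.6p gives p* = 101, q* = 101.
With the rebate, buyers effectively pay pb = ps − 28, where ps is the price sellers receive.
Demand in terms of ps becomes qd = 505 − 4(ps − 28) = 617 - 4ps. Setting this equal to supply: 617 - 4ps = -60.6 + 1.6ps, so ps = 121.
Buyers pay pb = 121 − 28 = 93; q' = -60.6 + 1.6·121 = 133.
The subsidy expands output by 133 − 101 = 32 past the efficient level; on those units the gap between marginal cost and willingness to pay runs from 0 up to 28.
DWL = ½ × 28 × 32 = 448.

Deadweight loss = 448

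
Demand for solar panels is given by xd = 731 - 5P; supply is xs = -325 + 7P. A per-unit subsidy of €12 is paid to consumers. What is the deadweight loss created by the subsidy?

Pre-subsidy: 731 - 5P = -325 + 7P gives P* = 88, x* = 291.
With the rebate, buyers effectively pay Pb = Ps − 12, where Ps is the price sellers receive.
Demand in terms of Ps becomes xd = 731 − 5(Ps − 12) = 791 - 5Ps. Setting this equal to supply: 791 - 5Ps = -325 + 7Ps, so Ps = 93.
Buyers pay Pb = 93 − 12 = 81; x' = -325 + 7·93 = 326.
The subsidy expands output by 326 − 291 = 35 past the efficient level; on those units the gap between marginal cost and willingness to pay runs from 0 up to 12.
DWL = ½ × 12 × 35 = 210.

Deadweight loss = €210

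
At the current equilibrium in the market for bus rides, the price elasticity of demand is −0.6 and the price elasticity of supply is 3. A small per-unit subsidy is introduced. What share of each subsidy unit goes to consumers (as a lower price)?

For a small subsidy around the equilibrium, the benefit split depends on the relative slopes, which at a point are proportional to the elasticities.
Buyer share = εs/(εs + |εd|) = 3/(3 + 0.6) = 5/6; seller share = |εd|/(εs + |εd|) = 1/6.

Consumer share = 5/6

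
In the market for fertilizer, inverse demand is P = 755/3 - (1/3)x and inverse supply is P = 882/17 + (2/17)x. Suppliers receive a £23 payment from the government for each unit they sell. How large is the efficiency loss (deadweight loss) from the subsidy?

Pre-subsidy: 755/3 - (1/3)x = 882/17 + (2/17)x gives x* = 443 and P* = 104.
With the subsidy, sellers receive Ps = Pb + 23 for each unit, where Pb is the price buyers pay.
On the curves, Pb = 755/3 - (1/3)x and Ps = 882/17 + (2/17)x; the wedge Ps − Pb = 23 gives 882/17 + (2/17)x − (755/3 - (1/3)x) = 23, so x' = 494.
Then Pb = 755/3 − (1/3)·494 = 87 and Ps = 882/17 + (2/17)·494 = 110.
The subsidy expands output by 494 − 443 = 51 past the efficient level; on those units the gap between marginal cost and willingness to pay runs from 0 up to 23.
DWL = ½ × 23 × 51 = 586.5.

Deadweight loss = £586.5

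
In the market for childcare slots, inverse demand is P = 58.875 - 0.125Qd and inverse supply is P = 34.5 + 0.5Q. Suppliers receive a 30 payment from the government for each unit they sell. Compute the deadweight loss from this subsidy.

Pre-subsidy: 58.875 - 0.125Q = 34.5 + 0.5Q gives Q* = 39 and P* = 54.
With the subsidy, sellers receive Ps = Pb + 30 for each unit, where Pb is the price buyers pay.
On the curves, Pb = 58.875 - 0.125Q and Ps = 34.5 + 0.5Q; the wedge Ps − Pb = 30 gives 34.5 + 0.5Q − (58.875 - 0.125Q) = 30, so Q' = 87.
Then Pb = 58.875 − 0.125·87 = 48 and Ps = 34.5 + 0.5·87 = 78.
The subsidy expands output by 87 − 39 = 48 past the efficient level; on those units the gap between marginal cost and willingness to pay runs from 0 up to 30.
DWL = ½ × 30 × 48 = 720.

Deadweight loss = 720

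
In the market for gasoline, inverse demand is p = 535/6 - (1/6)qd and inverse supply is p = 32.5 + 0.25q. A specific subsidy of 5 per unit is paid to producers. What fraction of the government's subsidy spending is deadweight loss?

DWL / government spending = 3/74

Pre-subsidy: 535/6 - (1/6)q = 32.5 + 0.25q gives q* = 136 and p* = 66.5.
With the subsidy, sellers receive ps = pb + 5 for each unit, where pb is the price buyers pay.
On the curves, pb = 535/6 - (1/6)q and ps = 32.5 + 0.25q; the wedge ps − pb = 5 gives 32.5 + 0.25q − (535/6 - (1/6)q) = 5, so q' = 148.
Then pb = 535/6 − (1/6)·148 = 64.5 and ps = 32.5 + 0.25·148 = 69.5.
ΔCS = ½(136 + 148)(66.5 − 64.5) = 284; ΔPS = ½(136 + 148)(69.5 − 66.5) = 426.
Government spending = 5 × 148 = 740.
DWL = ½ × 5 × (148 − 136) = 30; fraction = 30 / 740 = 3/74.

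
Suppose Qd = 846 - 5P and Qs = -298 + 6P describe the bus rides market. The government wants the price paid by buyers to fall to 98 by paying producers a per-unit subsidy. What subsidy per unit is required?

Required subsidy s = 11 per unit

At a buyer price of 98, quantity demanded is 846 − 5·98 = 356.
Sellers supply 356 only when they receive Ps with -298 + 6·Ps = 356, i.e. Ps = 109.
s = Ps − Pb = 109 − 98 = 11.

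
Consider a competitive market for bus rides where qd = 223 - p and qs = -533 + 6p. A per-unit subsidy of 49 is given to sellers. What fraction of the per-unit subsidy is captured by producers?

Pre-subsidy: 223 - p = -533 + 6p gives p* = 108, q* = 115.
With the subsidy, sellers receive ps = pb + 49 for each unit, where pb is the price buyers pay.
Supply in terms of pb becomes qs = -533 + 6(pb + 49) = -239 + 6pb. Setting this equal to demand: 223 - pb = -239 + 6pb, so pb = 66.
Sellers receive ps = 66 + 49 = 115; q' = 223 − 1·66 = 157.
Buyers' price falls by p* − pb = 108 − 66 = 42; sellers' price rises by ps − p* = 115 − 108 = 7.
So producers capture 7/49 = 1/7 of each unit of subsidy.

Producer share = 1/7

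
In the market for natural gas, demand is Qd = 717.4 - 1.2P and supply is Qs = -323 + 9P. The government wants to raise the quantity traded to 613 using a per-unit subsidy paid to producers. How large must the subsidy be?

Required subsidy s = 17 per unit

At Q = 613, invert demand for the buyer price: Pb = (717.4 − 613)/1.2 = 87; invert supply for the seller price: Ps = (613 − (-323))/9 = 104.
The subsidy must fill the gap: s = Ps − Pb = 104 − 87 = 17.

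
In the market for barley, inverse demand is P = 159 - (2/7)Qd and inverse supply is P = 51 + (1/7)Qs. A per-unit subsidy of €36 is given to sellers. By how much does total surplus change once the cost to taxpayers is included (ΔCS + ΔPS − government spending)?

Pre-subsidy: 159 - (2/7)Q = 51 + (1/7)Q gives Q* = 252 and P* = 87.
With the subsidy, sellers receive Ps = Pb + 36 for each unit, where Pb is the price buyers pay.
On the curves, Pb = 159 - (2/7)Q and Ps = 51 + (1/7)Q; the wedge Ps − Pb = 36 gives 51 + (1/7)Q − (159 - (2/7)Q) = 36, so Q' = 336.
Then Pb = 159 − (2/7)·336 = 63 and Ps = 51 + (1/7)·336 = 99.
ΔCS = ½(252 + 336)(87 − 63) = 7056; ΔPS = ½(252 + 336)(99 − 87) = 3528.
Government spending = 36 × 336 = 12096.
Net change = 7056 + 3528 − 12096 = -1512. The loss equals the DWL triangle ½·36·84.

Net change in total surplus = -€1512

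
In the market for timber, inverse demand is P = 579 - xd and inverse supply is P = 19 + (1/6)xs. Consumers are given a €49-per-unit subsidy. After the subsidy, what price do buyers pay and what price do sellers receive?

Pre-subsidy: 579 - x = 19 + (1/6)x gives x* = 480 and P* = 99.
With the rebate, buyers effectively pay Pb = Ps − 49, where Ps is the price sellers receive.
On the curves, Pb = 579 - x and Ps = 19 + (1/6)x; the wedge Ps − Pb = 49 gives 19 + (1/6)x − (579 - x) = 49, so x' = 522.
Then Pb = 579 − 1·522 = 57 and Ps = 19 + (1/6)·522 = 106.

Buyers pay €57; sellers receive €106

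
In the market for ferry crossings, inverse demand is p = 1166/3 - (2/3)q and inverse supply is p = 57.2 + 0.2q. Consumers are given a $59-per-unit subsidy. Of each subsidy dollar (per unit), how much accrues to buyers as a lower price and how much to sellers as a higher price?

Pre-subsidy: 1166/3 - (2/3)q = 57.2 + 0.2q gives q* = 4972/13 and p* = 1738/13.
With the rebate, buyers effectively pay pb = ps − 59, where ps is the price sellers receive.
On the curves, pb = 1166/3 - (2/3)q and ps = 57.2 + 0.2q; the wedge ps − pb = 59 gives 57.2 + 0.2q − (1166/3 - (2/3)q) = 59, so q' = 5857/13.
Then pb = 1166/3 − (2/3)·(5857/13) = 1148/13 and ps = 57.2 + 0.2·(5857/13) = 1915/13.
Buyers' price falls by p* − pb = 1738/13 − 1148/13 = 590/13; sellers' price rises by ps − p* = 1915/13 − 1738/13 = 177/13.

Buyers gain 590/13 per unit; sellers gain 177/13 per unit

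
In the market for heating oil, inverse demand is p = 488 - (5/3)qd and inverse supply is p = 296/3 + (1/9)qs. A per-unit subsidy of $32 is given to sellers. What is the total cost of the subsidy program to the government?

Government cost = $7584

Pre-subsidy: 488 - (5/3)q = 296/3 + (1/9)q gives q* = 219 and p* = 123.
With the subsidy, sellers receive ps = pb + 32 for each unit, where pb is the price buyers pay.
On the curves, pb = 488 - (5/3)q and ps = 296/3 + (1/9)q; the wedge ps − pb = 32 gives 296/3 + (1/9)q − (488 - (5/3)q) = 32, so q' = 237.
Then pb = 488 − (5/3)·237 = 93 and ps = 296/3 + (1/9)·237 = 125.
Government outlay = subsidy × quantity = 32 × 237 = 7584.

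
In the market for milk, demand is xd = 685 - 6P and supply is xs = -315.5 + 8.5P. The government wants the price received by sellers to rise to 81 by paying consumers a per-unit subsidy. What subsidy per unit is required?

At a seller price of 81, quantity supplied is -315.5 + 8.5·81 = 373.
Buyers absorb 373 only when they pay Pb with 685 − 6·Pb = 373, i.e. Pb = 52.
s = Ps − Pb = 81 − 52 = 29.

Required subsidy s = 29 per unit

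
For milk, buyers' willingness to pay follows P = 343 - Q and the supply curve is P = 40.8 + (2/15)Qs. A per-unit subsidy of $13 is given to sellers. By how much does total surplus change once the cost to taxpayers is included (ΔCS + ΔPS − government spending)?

Net change in total surplus = -2535/34

Pre-subsidy: 343 - Q = 40.8 + (2/15)Q gives Q* = 4533/17 and P* = 1298/17.
With the subsidy, sellers receive Ps = Pb + 13 for each unit, where Pb is the price buyers pay.
On the curves, Pb = 343 - Q and Ps = 40.8 + (2/15)Q; the wedge Ps − Pb = 13 gives 40.8 + (2/15)Q − (343 - Q) = 13, so Q' = 4728/17.
Then Pb = 343 − 1·(4728/17) = 1103/17 and Ps = 40.8 + (2/15)·(4728/17) = 1324/17.
ΔCS = ½(4533/17 + 4728/17)(1298/17 − 1103/17) = 1805895/578; ΔPS = ½(4533/17 + 4728/17)(1324/17 − 1298/17) = 120393/289.
Government spending = 13 × 4728/17 = 61464/17.
Net change = 1805895/578 + 120393/289 − 61464/17 = -2535/34. The loss equals the DWL triangle ½·13·195/17.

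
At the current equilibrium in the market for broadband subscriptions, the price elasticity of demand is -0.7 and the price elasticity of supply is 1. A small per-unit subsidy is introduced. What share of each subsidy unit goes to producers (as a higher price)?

Producer share = 7/17

For a small subsidy around the equilibrium, the benefit split depends on the relative slopes, which at a point are proportional to the elasticities.
Buyer share = εs/(εs + |εd|) = 1/(1 + 0.7) = 10/17; seller share = |εd|/(εs + |εd|) = 7/17.
So producers capture 7/17 of the subsidy.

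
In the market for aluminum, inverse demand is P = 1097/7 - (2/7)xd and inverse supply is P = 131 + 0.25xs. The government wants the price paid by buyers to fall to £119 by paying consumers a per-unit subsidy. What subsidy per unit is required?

Required subsidy s = £45 per unit

At a buyer price of 119, quantity demanded is 548.5 − 3.5·119 = 132.
Sellers supply 132 only when they receive Ps = 131 + 0.25·132 = 164.
s = Ps − Pb = 164 − 119 = 45.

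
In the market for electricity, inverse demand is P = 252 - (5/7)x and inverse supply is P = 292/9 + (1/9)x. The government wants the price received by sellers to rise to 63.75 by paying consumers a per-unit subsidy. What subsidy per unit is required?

At a seller price of 63.75, quantity supplied is -292 + 9·63.75 = 281.75.
Buyers absorb 281.75 only when they pay Pb = 252 − (5/7)·281.75 = 50.75.
s = Ps − Pb = 63.75 − 50.75 = 13.

Required subsidy s = 13 per unit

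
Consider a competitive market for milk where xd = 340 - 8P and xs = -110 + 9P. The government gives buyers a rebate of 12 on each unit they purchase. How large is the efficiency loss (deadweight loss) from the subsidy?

Deadweight loss = 5184/17

Pre-subsidy: 340 - 8P = -110 + 9P gives P* = 450/17, x* = 2180/17.
With the rebate, buyers effectively pay Pb = Ps − 12, where Ps is the price sellers receive.
Demand in terms of Ps becomes xd = 340 − 8(Ps − 12) = 436 - 8Ps. Setting this equal to supply: 436 - 8Ps = -110 + 9Ps, so Ps = 546/17.
Buyers pay Pb = 546/17 − 12 = 342/17; x' = -110 + 9·(546/17) = 3044/17.
The subsidy expands output by 3044/17 − 2180/17 = 864/17 past the efficient level; on those units the gap between marginal cost and willingness to pay runs from 0 up to 12.
DWL = ½ × 12 × 864/17 = 5184/17.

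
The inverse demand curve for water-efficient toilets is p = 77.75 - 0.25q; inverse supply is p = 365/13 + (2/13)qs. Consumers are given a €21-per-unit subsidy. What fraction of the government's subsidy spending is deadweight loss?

DWL / government spending = 26/175

Pre-subsidy: 77.75 - 0.25q = 365/13 + (2/13)q gives q* = 123 and p* = 47.
With the rebate, buyers effectively pay pb = ps − 21, where ps is the price sellers receive.
On the curves, pb = 77.75 - 0.25q and ps = 365/13 + (2/13)q; the wedge ps − pb = 21 gives 365/13 + (2/13)q − (77.75 - 0.25q) = 21, so q' = 175.
Then pb = 77.75 − 0.25·175 = 34 and ps = 365/13 + (2/13)·175 = 55.
ΔCS = ½(123 + 175)(47 − 34) = 1937; ΔPS = ½(123 + 175)(55 − 47) = 1192.
Government spending = 21 × 175 = 3675.
DWL = ½ × 21 × (175 − 123) = 546; fraction = 546 / 3675 = 26/175.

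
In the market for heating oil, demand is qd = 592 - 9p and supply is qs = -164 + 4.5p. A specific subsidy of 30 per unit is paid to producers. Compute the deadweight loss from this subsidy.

Pre-subsidy: 592 - 9p = -164 + 4.5p gives p* = 56, q* = 88.
With the subsidy, sellers receive ps = pb + 30 for each unit, where pb is the price buyers pay.
Supply in terms of pb becomes qs = -164 + 4.5(pb + 30) = -29 + 4.5pb. Setting this equal to demand: 592 - 9pb = -29 + 4.5pb, so pb = 46.
Sellers receive ps = 46 + 30 = 76; q' = 592 − 9·46 = 178.
The subsidy expands output by 178 − 88 = 90 past the efficient level; on those units the gap between marginal cost and willingness to pay runs from 0 up to 30.
DWL = ½ × 30 × 90 = 1350.

Deadweight loss = 1350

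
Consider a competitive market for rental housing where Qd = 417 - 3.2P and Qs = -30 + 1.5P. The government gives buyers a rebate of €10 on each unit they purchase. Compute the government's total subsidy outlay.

Pre-subsidy: 417 - 3.2P = -30 + 1.5P gives P* = 4470/47, Q* = 5295/47.
With the rebate, buyers effectively pay Pb = Ps − 10, where Ps is the price sellers receive.
Demand in terms of Ps becomes Qd = 417 − 3.2(Ps − 10) = 449 - 3.2Ps. Setting this equal to supply: 449 - 3.2Ps = -30 + 1.5Ps, so Ps = 4790/47.
Buyers pay Pb = 4790/47 − 10 = 4320/47; Q' = -30 + 1.5·(4790/47) = 5775/47.
Government outlay = subsidy × quantity = 10 × 5775/47 = 57750/47.

Government cost = 57750/47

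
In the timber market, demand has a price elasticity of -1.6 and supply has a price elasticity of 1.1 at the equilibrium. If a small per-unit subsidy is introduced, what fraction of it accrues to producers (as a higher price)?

For a small subsidy around the equilibrium, the benefit split depends on the relative slopes, which at a point are proportional to the elasticities.
Buyer share = εs/(εs + |εd|) = 1.1/(1.1 + 1.6) = 11/27; seller share = |εd|/(εs + |εd|) = 16/27.
So producers capture 16/27 of the subsidy.

Producer share = 16/27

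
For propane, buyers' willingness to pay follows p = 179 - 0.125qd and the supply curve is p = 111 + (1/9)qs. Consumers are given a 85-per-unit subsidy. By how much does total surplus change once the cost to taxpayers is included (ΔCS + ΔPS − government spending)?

Pre-subsidy: 179 - 0.125q = 111 + (1/9)q gives q* = 288 and p* = 143.
With the rebate, buyers effectively pay pb = ps − 85, where ps is the price sellers receive.
On the curves, pb = 179 - 0.125q and ps = 111 + (1/9)q; the wedge ps − pb = 85 gives 111 + (1/9)q − (179 - 0.125q) = 85, so q' = 648.
Then pb = 179 − 0.125·648 = 98 and ps = 111 + (1/9)·648 = 183.
ΔCS = ½(288 + 648)(143 − 98) = 21060; ΔPS = ½(288 + 648)(183 − 143) = 18720.
Government spending = 85 × 648 = 55080.
Net change = 21060 + 18720 − 55080 = -15300. The loss equals the DWL triangle ½·85·360.

Net change in total surplus = -15300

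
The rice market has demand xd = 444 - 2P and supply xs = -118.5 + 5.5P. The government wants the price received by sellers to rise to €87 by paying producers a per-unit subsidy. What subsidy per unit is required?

Required subsidy s = €45 per unit

At a seller price of 87, quantity supplied is -118.5 + 5.5·87 = 360.
Buyers absorb 360 only when they pay Pb with 444 − 2·Pb = 360, i.e. Pb = 42.
s = Ps − Pb = 87 − 42 = 45.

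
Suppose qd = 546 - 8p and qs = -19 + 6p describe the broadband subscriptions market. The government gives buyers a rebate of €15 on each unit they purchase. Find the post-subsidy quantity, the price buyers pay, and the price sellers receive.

q' = 1922/7; buyers pay 475/14; sellers receive 685/14

Pre-subsidy: 546 - 8p = -19 + 6p gives p* = 565/14, q* = 1562/7.
With the rebate, buyers effectively pay pb = ps − 15, where ps is the price sellers receive.
Demand in terms of ps becomes qd = 546 − 8(ps − 15) = 666 - 8ps. Setting this equal to supply: 666 - 8ps = -19 + 6ps, so ps = 685/14.
Buyers pay pb = 685/14 − 15 = 475/14; q' = -19 + 6·(685/14) = 1922/7.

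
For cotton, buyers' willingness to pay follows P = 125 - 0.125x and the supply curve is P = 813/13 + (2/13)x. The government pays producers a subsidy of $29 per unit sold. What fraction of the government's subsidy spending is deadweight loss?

Pre-subsidy: 125 - 0.125x = 813/13 + (2/13)x gives x* = 224 and P* = 97.
With the subsidy, sellers receive Ps = Pb + 29 for each unit, where Pb is the price buyers pay.
On the curves, Pb = 125 - 0.125x and Ps = 813/13 + (2/13)x; the wedge Ps − Pb = 29 gives 813/13 + (2/13)x − (125 - 0.125x) = 29, so x' = 328.
Then Pb = 125 − 0.125·328 = 84 and Ps = 813/13 + (2/13)·328 = 113.
ΔCS = ½(224 + 328)(97 − 84) = 3588; ΔPS = ½(224 + 328)(113 − 97) = 4416.
Government spending = 29 × 328 = 9512.
DWL = ½ × 29 × (328 − 224) = 1508; fraction = 1508 / 9512 = 13/82.

DWL / government spending = 13/82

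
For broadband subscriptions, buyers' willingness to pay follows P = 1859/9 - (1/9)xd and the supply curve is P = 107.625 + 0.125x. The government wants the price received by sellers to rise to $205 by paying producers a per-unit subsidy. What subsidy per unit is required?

Required subsidy s = $85 per unit

At a seller price of 205, quantity supplied is -861 + 8·205 = 779.
Buyers absorb 779 only when they pay Pb = 1859/9 − (1/9)·779 = 120.
s = Ps − Pb = 205 − 120 = 85.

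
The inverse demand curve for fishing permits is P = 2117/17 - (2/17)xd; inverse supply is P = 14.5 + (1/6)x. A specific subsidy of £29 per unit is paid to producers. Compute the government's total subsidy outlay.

Government cost = £14181

Pre-subsidy: 2117/17 - (2/17)x = 14.5 + (1/6)x gives x* = 387 and P* = 79.
With the subsidy, sellers receive Ps = Pb + 29 for each unit, where Pb is the price buyers pay.
On the curves, Pb = 2117/17 - (2/17)x and Ps = 14.5 + (1/6)x; the wedge Ps − Pb = 29 gives 14.5 + (1/6)x − (2117/17 - (2/17)x) = 29, so x' = 489.
Then Pb = 2117/17 − (2/17)·489 = 67 and Ps = 14.5 + (1/6)·489 = 96.
Government outlay = subsidy × quantity = 29 × 489 = 14181.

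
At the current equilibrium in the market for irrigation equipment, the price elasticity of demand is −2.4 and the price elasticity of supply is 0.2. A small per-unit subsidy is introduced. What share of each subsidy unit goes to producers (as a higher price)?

Producer share = 12/13

For a small subsidy around the equilibrium, the benefit split depends on the relative slopes, which at a point are proportional to the elasticities.
Buyer share = εs/(εs + |εd|) = 0.2/(0.2 + 2.4) = 1/13; seller share = |εd|/(εs + |εd|) = 12/13.
So producers capture 12/13 of the subsidy.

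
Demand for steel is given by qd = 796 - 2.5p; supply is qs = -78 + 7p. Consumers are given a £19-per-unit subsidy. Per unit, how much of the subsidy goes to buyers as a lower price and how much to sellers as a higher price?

Buyers gain £14 per unit; sellers gain £5 per unit

Pre-subsidy: 796 - 2.5p = -78 + 7p gives p* = 92, q* = 566.
With the rebate, buyers effectively pay pb = ps − 19, where ps is the price sellers receive.
Demand in terms of ps becomes qd = 796 − 2.5(ps − 19) = 843.5 - 2.5ps. Setting this equal to supply: 843.5 - 2.5ps = -78 + 7ps, so ps = 97.
Buyers pay pb = 97 − 19 = 78; q' = -78 + 7·97 = 601.
Buyers' price falls by p* − pb = 92 − 78 = 14; sellers' price rises by ps − p* = 97 − 92 = 5.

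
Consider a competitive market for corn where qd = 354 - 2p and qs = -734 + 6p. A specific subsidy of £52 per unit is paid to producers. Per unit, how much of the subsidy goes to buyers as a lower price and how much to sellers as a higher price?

Pre-subsidy: 354 - 2p = -734 + 6p gives p* = 136, q* = 82.
With the subsidy, sellers receive ps = pb + 52 for each unit, where pb is the price buyers pay.
Supply in terms of pb becomes qs = -734 + 6(pb + 52) = -422 + 6pb. Setting this equal to demand: 354 - 2pb = -422 + 6pb, so pb = 97.
Sellers receive ps = 97 + 52 = 149; q' = 354 − 2·97 = 160.
Buyers' price falls by p* − pb = 136 − 97 = 39; sellers' price rises by ps − p* = 149 − 136 = 13.

Buyers gain £39 per unit; sellers gain £13 per unit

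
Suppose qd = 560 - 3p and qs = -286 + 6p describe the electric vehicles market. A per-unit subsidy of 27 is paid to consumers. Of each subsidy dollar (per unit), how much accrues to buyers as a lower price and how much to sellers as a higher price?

Buyers gain 18 per unit; sellers gain 9 per unit

Pre-subsidy: 560 - 3p = -286 + 6p gives p* = 94, q* = 278.
With the rebate, buyers effectively pay pb = ps − 27, where ps is the price sellers receive.
Demand in terms of ps becomes qd = 560 − 3(ps − 27) = 641 - 3ps. Setting this equal to supply: 641 - 3ps = -286 + 6ps, so ps = 103.
Buyers pay pb = 103 − 27 = 76; q' = -286 + 6·103 = 332.
Buyers' price falls by p* − pb = 94 − 76 = 18; sellers' price rises by ps − p* = 103 − 94 = 9.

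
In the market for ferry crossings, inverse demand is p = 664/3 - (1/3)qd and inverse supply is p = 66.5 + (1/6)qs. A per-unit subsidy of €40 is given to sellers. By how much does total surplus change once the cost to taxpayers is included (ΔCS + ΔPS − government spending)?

Pre-subsidy: 664/3 - (1/3)q = 66.5 + (1/6)q gives q* = 929/3 and p* = 1063/9.
With the subsidy, sellers receive ps = pb + 40 for each unit, where pb is the price buyers pay.
On the curves, pb = 664/3 - (1/3)q and ps = 66.5 + (1/6)q; the wedge ps − pb = 40 gives 66.5 + (1/6)q − (664/3 - (1/3)q) = 40, so q' = 1169/3.
Then pb = 664/3 − (1/3)·(1169/3) = 823/9 and ps = 66.5 + (1/6)·(1169/3) = 1183/9.
ΔCS = ½(929/3 + 1169/3)(1063/9 − 823/9) = 83920/9; ΔPS = ½(929/3 + 1169/3)(1183/9 − 1063/9) = 41960/9.
Government spending = 40 × 1169/3 = 46760/3.
Net change = 83920/9 + 41960/9 − 46760/3 = -1600. The loss equals the DWL triangle ½·40·80.

Net change in total surplus = -€1600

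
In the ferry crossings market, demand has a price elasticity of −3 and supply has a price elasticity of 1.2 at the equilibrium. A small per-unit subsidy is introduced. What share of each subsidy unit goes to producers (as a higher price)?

Producer share = 5/7

For a small subsidy around the equilibrium, the benefit split depends on the relative slopes, which at a point are proportional to the elasticities.
Buyer share = εs/(εs + |εd|) = 1.2/(1.2 + 3) = 2/7; seller share = |εd|/(εs + |εd|) = 5/7.
So producers capture 5/7 of the subsidy.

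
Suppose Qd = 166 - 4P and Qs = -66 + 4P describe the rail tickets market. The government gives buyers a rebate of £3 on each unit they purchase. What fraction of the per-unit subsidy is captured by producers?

Pre-subsidy: 166 - 4P = -66 + 4P gives P* = 29, Q* = 50.
With the rebate, buyers effectively pay Pb = Ps − 3, where Ps is the price sellers receive.
Demand in terms of Ps becomes Qd = 166 − 4(Ps − 3) = 178 - 4Ps. Setting this equal to supply: 178 - 4Ps = -66 + 4Ps, so Ps = 30.5.
Buyers pay Pb = 30.5 − 3 = 27.5; Q' = -66 + 4·30.5 = 56.
Buyers' price falls by P* − Pb = 29 − 27.5 = 1.5; sellers' price rises by Ps − P* = 30.5 − 29 = 1.5.
So producers capture 1.5/3 = 0.5 of each unit of subsidy.

Producer share = 0.5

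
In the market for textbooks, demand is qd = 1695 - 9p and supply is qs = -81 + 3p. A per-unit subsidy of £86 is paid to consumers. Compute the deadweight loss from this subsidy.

Deadweight loss = £8320.5

Pre-subsidy: 1695 - 9p = -81 + 3p gives p* = 148, q* = 363.
With the rebate, buyers effectively pay pb = ps − 86, where ps is the price sellers receive.
Demand in terms of ps becomes qd = 1695 − 9(ps − 86) = 2469 - 9ps. Setting this equal to supply: 2469 - 9ps = -81 + 3ps, so ps = 212.5.
Buyers pay pb = 212.5 − 86 = 126.5; q' = -81 + 3·212.5 = 556.5.
The subsidy expands output by 556.5 − 363 = 193.5 past the efficient level; on those units the gap between marginal cost and willingness to pay runs from 0 up to 86.
DWL = ½ × 86 × 193.5 = 8320.5.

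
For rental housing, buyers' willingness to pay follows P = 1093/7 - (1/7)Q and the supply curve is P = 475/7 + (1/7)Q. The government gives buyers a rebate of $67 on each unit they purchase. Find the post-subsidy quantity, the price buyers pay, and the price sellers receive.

Pre-subsidy: 1093/7 - (1/7)Q = 475/7 + (1/7)Q gives Q* = 309 and P* = 112.
With the rebate, buyers effectively pay Pb = Ps − 67, where Ps is the price sellers receive.
On the curves, Pb = 1093/7 - (1/7)Q and Ps = 475/7 + (1/7)Q; the wedge Ps − Pb = 67 gives 475/7 + (1/7)Q − (1093/7 - (1/7)Q) = 67, so Q' = 543.5.
Then Pb = 1093/7 − (1/7)·543.5 = 78.5 and Ps = 475/7 + (1/7)·543.5 = 145.5.

Q' = 543.5; buyers pay $78.5; sellers receive $145.5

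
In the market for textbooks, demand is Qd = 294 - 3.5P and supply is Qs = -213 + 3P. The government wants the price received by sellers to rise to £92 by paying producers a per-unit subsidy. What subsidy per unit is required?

At a seller price of 92, quantity supplied is -213 + 3·92 = 63.
Buyers absorb 63 only when they pay Pb with 294 − 3.5·Pb = 63, i.e. Pb = 66.
s = Ps − Pb = 92 − 66 = 26.

Required subsidy s = £26 per unit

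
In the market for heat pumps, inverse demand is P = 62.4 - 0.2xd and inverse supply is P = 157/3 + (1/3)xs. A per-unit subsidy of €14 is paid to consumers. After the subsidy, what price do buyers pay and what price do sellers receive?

Pre-subsidy: 62.4 - 0.2x = 157/3 + (1/3)x gives x* = 18.875 and P* = 58.625.
With the rebate, buyers effectively pay Pb = Ps − 14, where Ps is the price sellers receive.
On the curves, Pb = 62.4 - 0.2x and Ps = 157/3 + (1/3)x; the wedge Ps − Pb = 14 gives 157/3 + (1/3)x − (62.4 - 0.2x) = 14, so x' = 45.125.
Then Pb = 62.4 − 0.2·45.125 = 53.375 and Ps = 157/3 + (1/3)·45.125 = 67.375.

Buyers pay €53.375; sellers receive €67.375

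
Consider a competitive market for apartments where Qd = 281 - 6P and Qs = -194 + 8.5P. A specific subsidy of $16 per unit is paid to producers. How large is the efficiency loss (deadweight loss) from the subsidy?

Pre-subsidy: 281 - 6P = -194 + 8.5P gives P* = 950/29, Q* = 2449/29.
With the subsidy, sellers receive Ps = Pb + 16 for each unit, where Pb is the price buyers pay.
Supply in terms of Pb becomes Qs = -194 + 8.5(Pb + 16) = -58 + 8.5Pb. Setting this equal to demand: 281 - 6Pb = -58 + 8.5Pb, so Pb = 678/29.
Sellers receive Ps = 678/29 + 16 = 1142/29; Q' = 281 − 6·(678/29) = 4081/29.
The subsidy expands output by 4081/29 − 2449/29 = 1632/29 past the efficient level; on those units the gap between marginal cost and willingness to pay runs from 0 up to 16.
DWL = ½ × 16 × 1632/29 = 13056/29.

Deadweight loss = 13056/29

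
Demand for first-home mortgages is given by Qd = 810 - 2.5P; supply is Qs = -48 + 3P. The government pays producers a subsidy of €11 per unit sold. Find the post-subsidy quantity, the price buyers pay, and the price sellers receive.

Q' = 435; buyers pay €150; sellers receive €161

Pre-subsidy: 810 - 2.5P = -48 + 3P gives P* = 156, Q* = 420.
With the subsidy, sellers receive Ps = Pb + 11 for each unit, where Pb is the price buyers pay.
Supply in terms of Pb becomes Qs = -48 + 3(Pb + 11) = -15 + 3Pb. Setting this equal to demand: 810 - 2.5Pb = -15 + 3Pb, so Pb = 150.
Sellers receive Ps = 150 + 11 = 161; Q' = 810 − 2.5·150 = 435.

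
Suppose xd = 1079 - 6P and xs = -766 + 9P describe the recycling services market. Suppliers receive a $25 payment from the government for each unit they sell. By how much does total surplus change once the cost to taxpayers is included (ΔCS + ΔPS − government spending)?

Pre-subsidy: 1079 - 6P = -766 + 9P gives P* = 123, x* = 341.
With the subsidy, sellers receive Ps = Pb + 25 for each unit, where Pb is the price buyers pay.
Supply in terms of Pb becomes xs = -766 + 9(Pb + 25) = -541 + 9Pb. Setting this equal to demand: 1079 - 6Pb = -541 + 9Pb, so Pb = 108.
Sellers receive Ps = 108 + 25 = 133; x' = 1079 − 6·108 = 431.
ΔCS = ½(341 + 431)(123 − 108) = 5790; ΔPS = ½(341 + 431)(133 − 123) = 3860.
Government spending = 25 × 431 = 10775.
Net change = 5790 + 3860 − 10775 = -1125. The loss equals the DWL triangle ½·25·90.

Net change in total surplus = -$1125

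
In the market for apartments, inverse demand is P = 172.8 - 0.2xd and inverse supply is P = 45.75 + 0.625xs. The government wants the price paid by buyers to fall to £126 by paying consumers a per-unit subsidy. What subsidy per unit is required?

Required subsidy s = £66 per unit

At a buyer price of 126, quantity demanded is 864 − 5·126 = 234.
Sellers supply 234 only when they receive Ps = 45.75 + 0.625·234 = 192.
s = Ps − Pb = 192 − 126 = 66.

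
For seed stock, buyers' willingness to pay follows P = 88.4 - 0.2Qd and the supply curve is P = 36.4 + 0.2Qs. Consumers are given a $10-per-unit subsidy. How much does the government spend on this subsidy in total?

Government cost = $1550

Pre-subsidy: 88.4 - 0.2Q = 36.4 + 0.2Q gives Q* = 130 and P* = 62.4.
With the rebate, buyers effectively pay Pb = Ps − 10, where Ps is the price sellers receive.
On the curves, Pb = 88.4 - 0.2Q and Ps = 36.4 + 0.2Q; the wedge Ps − Pb = 10 gives 36.4 + 0.2Q − (88.4 - 0.2Q) = 10, so Q' = 155.
Then Pb = 88.4 − 0.2·155 = 57.4 and Ps = 36.4 + 0.2·155 = 67.4.
Government outlay = subsidy × quantity = 10 × 155 = 1550.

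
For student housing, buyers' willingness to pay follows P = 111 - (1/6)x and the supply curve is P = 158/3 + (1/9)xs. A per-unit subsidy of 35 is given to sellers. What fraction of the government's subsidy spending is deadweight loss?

Pre-subsidy: 111 - (1/6)x = 158/3 + (1/9)x gives x* = 210 and P* = 76.
With the subsidy, sellers receive Ps = Pb + 35 for each unit, where Pb is the price buyers pay.
On the curves, Pb = 111 - (1/6)x and Ps = 158/3 + (1/9)x; the wedge Ps − Pb = 35 gives 158/3 + (1/9)x − (111 - (1/6)x) = 35, so x' = 336.
Then Pb = 111 − (1/6)·336 = 55 and Ps = 158/3 + (1/9)·336 = 90.
ΔCS = ½(210 + 336)(76 − 55) = 5733; ΔPS = ½(210 + 336)(90 − 76) = 3822.
Government spending = 35 × 336 = 11760.
DWL = ½ × 35 × (336 − 210) = 2205; fraction = 2205 / 11760 = 0.1875.

DWL / government spending = 0.1875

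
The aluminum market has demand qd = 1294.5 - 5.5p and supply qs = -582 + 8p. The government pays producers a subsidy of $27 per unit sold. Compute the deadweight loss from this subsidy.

Pre-subsidy: 1294.5 - 5.5p = -582 + 8p gives p* = 139, q* = 530.
With the subsidy, sellers receive ps = pb + 27 for each unit, where pb is the price buyers pay.
Supply in terms of pb becomes qs = -582 + 8(pb + 27) = -366 + 8pb. Setting this equal to demand: 1294.5 - 5.5pb = -366 + 8pb, so pb = 123.
Sellers receive ps = 123 + 27 = 150; q' = 1294.5 − 5.5·123 = 618.
The subsidy expands output by 618 − 530 = 88 past the efficient level; on those units the gap between marginal cost and willingness to pay runs from 0 up to 27.
DWL = ½ × 27 × 88 = 1188.

Deadweight loss = $1188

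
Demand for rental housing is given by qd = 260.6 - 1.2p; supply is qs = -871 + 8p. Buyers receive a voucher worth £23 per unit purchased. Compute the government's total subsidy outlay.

Pre-subsidy: 260.6 - 1.2p = -871 + 8p gives p* = 123, q* = 113.
With the rebate, buyers effectively pay pb = ps − 23, where ps is the price sellers receive.
Demand in terms of ps becomes qd = 260.6 − 1.2(ps − 23) = 288.2 - 1.2ps. Setting this equal to supply: 288.2 - 1.2ps = -871 + 8ps, so ps = 126.
Buyers pay pb = 126 − 23 = 103; q' = -871 + 8·126 = 137.
Government outlay = subsidy × quantity = 23 × 137 = 3151.

Government cost = £3151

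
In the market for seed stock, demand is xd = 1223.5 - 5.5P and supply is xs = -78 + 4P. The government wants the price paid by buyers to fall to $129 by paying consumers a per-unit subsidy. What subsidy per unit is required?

Required subsidy s = $19 per unit

At a buyer price of 129, quantity demanded is 1223.5 − 5.5·129 = 514.
Sellers supply 514 only when they receive Ps with -78 + 4·Ps = 514, i.e. Ps = 148.
s = Ps − Pb = 148 − 129 = 19.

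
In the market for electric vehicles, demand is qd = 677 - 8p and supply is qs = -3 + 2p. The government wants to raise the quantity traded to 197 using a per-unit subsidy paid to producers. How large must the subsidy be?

At q = 197, invert demand for the buyer price: pb = (677 − 197)/8 = 60; invert supply for the seller price: ps = (197 − (-3))/2 = 100.
The subsidy must fill the gap: s = ps − pb = 100 − 60 = 40.

Required subsidy s = 40 per unit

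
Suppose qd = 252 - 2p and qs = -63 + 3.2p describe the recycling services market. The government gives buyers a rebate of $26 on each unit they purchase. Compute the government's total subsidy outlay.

Pre-subsidy: 252 - 2p = -63 + 3.2p gives p* = 1575/26, q* = 1701/13.
With the rebate, buyers effectively pay pb = ps − 26, where ps is the price sellers receive.
Demand in terms of ps becomes qd = 252 − 2(ps − 26) = 304 - 2ps. Setting this equal to supply: 304 - 2ps = -63 + 3.2ps, so ps = 1835/26.
Buyers pay pb = 1835/26 − 26 = 1159/26; q' = -63 + 3.2·(1835/26) = 2117/13.
Government outlay = subsidy × quantity = 26 × 2117/13 = 4234.

Government cost = $4234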